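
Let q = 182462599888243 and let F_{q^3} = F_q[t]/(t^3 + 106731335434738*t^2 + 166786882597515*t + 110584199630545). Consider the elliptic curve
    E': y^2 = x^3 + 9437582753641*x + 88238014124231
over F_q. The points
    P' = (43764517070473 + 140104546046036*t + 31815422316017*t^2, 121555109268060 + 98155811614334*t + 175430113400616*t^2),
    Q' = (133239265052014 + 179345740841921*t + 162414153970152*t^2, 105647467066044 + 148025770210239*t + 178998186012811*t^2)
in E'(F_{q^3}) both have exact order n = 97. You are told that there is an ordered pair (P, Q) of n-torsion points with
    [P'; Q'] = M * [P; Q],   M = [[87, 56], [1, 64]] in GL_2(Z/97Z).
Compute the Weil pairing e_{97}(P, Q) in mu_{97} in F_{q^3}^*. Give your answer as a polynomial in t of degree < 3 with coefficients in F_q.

99187623271409 + 164142084358325*t + 165921385850890*t^2

e_{97} is bilinear + alternating on E[97], so e_{97}(87*P + 56*Q, 1*P + 64*Q) = e_{97}(P,Q)^(87*64-56*1).
So e_{97}(P,Q) = e_{97}(P',Q')^{57}, since 80*57 = 1 mod 97.
7-bit Miller (1100001) on E'/F_{182462599888243} with a'=9437582753641, b'=88238014124231: accumulate tangent/chord ratios at Q'+S and P'+S'.
Result: e(P',Q') = 81159272486039 + 135908840797660*t + 147239600977682*t^2.
(81159272486039 + 135908840797660*t + 147239600977682*t^2)^{57} mod (182462599888243,f) = 99187623271409 + 164142084358325*t + 165921385850890*t^2.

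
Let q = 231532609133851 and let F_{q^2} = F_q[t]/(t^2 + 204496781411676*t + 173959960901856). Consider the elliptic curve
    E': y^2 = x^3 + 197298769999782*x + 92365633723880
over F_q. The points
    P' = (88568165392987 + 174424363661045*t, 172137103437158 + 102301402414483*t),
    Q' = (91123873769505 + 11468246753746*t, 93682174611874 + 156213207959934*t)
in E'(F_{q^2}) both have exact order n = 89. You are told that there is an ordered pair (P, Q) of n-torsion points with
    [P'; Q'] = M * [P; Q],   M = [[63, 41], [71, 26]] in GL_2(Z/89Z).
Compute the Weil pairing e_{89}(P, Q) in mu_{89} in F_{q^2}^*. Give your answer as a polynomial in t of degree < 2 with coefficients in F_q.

61073943905094 + 71954768808111*t

e_{89} is bilinear + alternating on E[89], so e_{89}(63*P + 41*Q, 71*P + 26*Q) = e_{89}(P,Q)^(63*26-41*71).
Hence e(P,Q) = e(P',Q')^{56} where 56 = 62^{-1} mod 89.
n = 89 = (1011001)_2 (7 bits, wt 4); accumulate f_{89,P'}(Q'+S)/f_{89,P'}(S) along the 6-step ladder.
So e_{89}(P',Q') = 190856277471978 + 35032874426975*t.
(190856277471978 + 35032874426975*t)^{56} mod (231532609133851,f) = 61073943905094 + 71954768808111*t.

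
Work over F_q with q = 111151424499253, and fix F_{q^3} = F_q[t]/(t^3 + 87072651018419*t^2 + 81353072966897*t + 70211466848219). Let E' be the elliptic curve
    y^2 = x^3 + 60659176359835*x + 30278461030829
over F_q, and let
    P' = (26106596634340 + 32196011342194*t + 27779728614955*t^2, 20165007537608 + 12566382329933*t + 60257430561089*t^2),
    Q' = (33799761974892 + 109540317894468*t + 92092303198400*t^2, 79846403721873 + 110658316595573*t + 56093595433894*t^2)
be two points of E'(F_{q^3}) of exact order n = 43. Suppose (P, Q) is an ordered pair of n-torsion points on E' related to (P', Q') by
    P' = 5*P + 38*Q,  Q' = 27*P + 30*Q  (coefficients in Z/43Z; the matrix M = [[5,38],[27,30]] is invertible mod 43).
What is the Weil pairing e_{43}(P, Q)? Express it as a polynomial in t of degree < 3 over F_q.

104319703372201 + 60762358692404*t + 105037197408960*t^2

e_{43} is bilinear + alternating on E[43], so e_{43}(5*P + 38*Q, 27*P + 30*Q) = e_{43}(P,Q)^(5*30-38*27).
5*30 - 38*27 = -876; reduced mod 43: det = 27, inverse 8.
n = 43 = (101011)_2 (6 bits, wt 4); accumulate f_{43,P'}(Q'+S)/f_{43,P'}(S) along the 5-step ladder.
f_P(D_Q)/f_Q(D_P) = 107792466470204 + 6469509442167*t + 77547870585187*t^2.
e_{43}(P,Q) = (107792466470204 + 6469509442167*t + 77547870585187*t^2)^{8} = 104319703372201 + 60762358692404*t + 105037197408960*t^2.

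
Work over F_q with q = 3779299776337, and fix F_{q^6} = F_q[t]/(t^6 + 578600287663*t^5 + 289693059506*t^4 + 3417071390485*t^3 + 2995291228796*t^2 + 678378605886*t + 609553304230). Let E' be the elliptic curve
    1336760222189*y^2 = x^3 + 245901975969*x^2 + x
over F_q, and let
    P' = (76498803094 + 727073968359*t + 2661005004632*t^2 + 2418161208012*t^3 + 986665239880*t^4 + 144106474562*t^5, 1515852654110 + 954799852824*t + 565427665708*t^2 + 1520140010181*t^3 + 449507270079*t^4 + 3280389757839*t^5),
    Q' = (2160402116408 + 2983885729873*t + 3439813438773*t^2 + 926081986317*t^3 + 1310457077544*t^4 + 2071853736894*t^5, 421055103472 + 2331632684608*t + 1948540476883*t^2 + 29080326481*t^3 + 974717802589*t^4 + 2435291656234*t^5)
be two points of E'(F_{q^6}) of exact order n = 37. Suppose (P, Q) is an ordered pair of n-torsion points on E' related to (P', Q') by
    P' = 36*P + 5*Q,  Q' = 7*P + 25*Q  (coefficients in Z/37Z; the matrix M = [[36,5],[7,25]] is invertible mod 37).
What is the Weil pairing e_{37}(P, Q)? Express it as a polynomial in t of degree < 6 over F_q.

754400586556 + 2961730227669*t + 3236302988784*t^2 + 2040822517129*t^3 + 1885887402751*t^4 + 62505414113*t^5

The 37-Weil pairing on E[37] over F_{3779299776337} is alternating-bilinear: e_{37}(P',Q') = e_{37}(P,Q)^det(M).
Hence e(P,Q) = e(P',Q')^{8} where 8 = 14^{-1} mod 37.
(x,y)|->(1116448913613x+351667607065,1116448913613y) sends E' to y^2=x^3+3145086488115*x+1702713485255.
Double-and-add over 100101: 6-1 doublings, 3-1 additions; each step l_{T,T}/v_{2T} or l_{T,P'}/v at Q'+S for random S.
The quotient is 2771089724128 + 1629650694720*t + 3638871591385*t^2 + 3343441001971*t^3 + 3073264920891*t^4 + 2562124584720*t^5.
Thus e_{37}(P,Q) = 754400586556 + 2961730227669*t + 3236302988784*t^2 + 2040822517129*t^3 + 1885887402751*t^4 + 62505414113*t^5.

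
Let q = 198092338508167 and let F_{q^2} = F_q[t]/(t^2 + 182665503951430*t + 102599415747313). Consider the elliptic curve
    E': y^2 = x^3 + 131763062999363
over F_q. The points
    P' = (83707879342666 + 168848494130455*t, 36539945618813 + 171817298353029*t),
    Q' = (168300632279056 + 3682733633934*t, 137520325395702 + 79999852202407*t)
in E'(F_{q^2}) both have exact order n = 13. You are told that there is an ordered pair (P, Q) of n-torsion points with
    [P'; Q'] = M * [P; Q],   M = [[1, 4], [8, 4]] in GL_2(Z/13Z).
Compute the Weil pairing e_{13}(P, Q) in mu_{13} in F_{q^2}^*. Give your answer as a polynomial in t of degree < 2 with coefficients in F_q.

32811583024920 + 15092994503996*t

The 13-Weil pairing on E[13] over F_{198092338508167} is alternating-bilinear: e_{13}(P',Q') = e_{13}(P,Q)^det(M).
Inverting 11 mod 13: 6. Thus e_{13}(P,Q) = e(P',Q')^{6}.
4-bit Miller (1101) on E'/F_{198092338508167} with a'=0, b'=131763062999363: accumulate tangent/chord ratios at Q'+S and P'+S'.
e_{13}(P',Q') = 186525312576131 + 153590093998943*t.
Finally e_{13}(P,Q) = 32811583024920 + 15092994503996*t.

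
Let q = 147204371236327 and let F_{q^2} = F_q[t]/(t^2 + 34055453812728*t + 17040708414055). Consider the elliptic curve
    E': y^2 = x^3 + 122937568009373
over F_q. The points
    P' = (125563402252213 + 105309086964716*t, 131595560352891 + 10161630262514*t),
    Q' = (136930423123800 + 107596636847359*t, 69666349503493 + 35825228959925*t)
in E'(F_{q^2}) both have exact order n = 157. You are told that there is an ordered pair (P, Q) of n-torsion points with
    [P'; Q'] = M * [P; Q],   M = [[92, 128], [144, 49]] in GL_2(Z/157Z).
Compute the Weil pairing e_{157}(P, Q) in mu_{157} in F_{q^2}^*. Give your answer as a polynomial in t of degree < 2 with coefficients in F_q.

9212879037065 + 98409837344314*t

e_{157}(aP+bQ,cP+dQ) = e_{157}(P,Q)^(ad-bc); with (a,b,c,d)=(92,128,144,49) this gives the det-157 law.
det M = 92*49 - 128*144 = -13924 = 49 (mod 157); 49^{-1} = 141 (mod 157).
Miller loop for e_{157} over F_{147204371236327^2}: bits of 157 = 10011101; 7 double steps + 4 add steps, l/v at each.
e_{157}(P',Q') = 71180909496572 + 5401356534584*t.
e_{157}(P,Q) = (71180909496572 + 5401356534584*t)^{141} = 9212879037065 + 98409837344314*t.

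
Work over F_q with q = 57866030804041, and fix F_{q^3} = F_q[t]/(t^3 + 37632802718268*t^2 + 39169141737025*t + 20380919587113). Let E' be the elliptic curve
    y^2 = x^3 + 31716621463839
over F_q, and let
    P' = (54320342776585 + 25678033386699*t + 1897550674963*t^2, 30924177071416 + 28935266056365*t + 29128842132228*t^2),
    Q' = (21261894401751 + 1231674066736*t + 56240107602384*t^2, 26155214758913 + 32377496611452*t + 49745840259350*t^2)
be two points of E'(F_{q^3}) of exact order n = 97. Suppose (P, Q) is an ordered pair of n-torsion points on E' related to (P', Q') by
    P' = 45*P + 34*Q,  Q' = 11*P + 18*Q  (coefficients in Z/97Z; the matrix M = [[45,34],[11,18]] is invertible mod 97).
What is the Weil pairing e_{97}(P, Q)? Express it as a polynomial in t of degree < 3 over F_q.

45023943281983 + 13484677248554*t + 16396444629864*t^2

e_{97}(aP+bQ,cP+dQ) = e_{97}(P,Q)^(ad-bc); with (a,b,c,d)=(45,34,11,18) this gives the det-97 law.
So e_{97}(P,Q) = e_{97}(P',Q')^{95}, since 48*95 = 1 mod 97.
7-bit Miller (1100001) on E'/F_{57866030804041} with a'=0, b'=31716621463839: accumulate tangent/chord ratios at Q'+S and P'+S'.
e_{97}(P',Q') = 48622571663154 + 10430217514739*t + 48188715168009*t^2.
Hence e(P,Q) = 45023943281983 + 13484677248554*t + 16396444629864*t^2 in F_{57866030804041^3}^*.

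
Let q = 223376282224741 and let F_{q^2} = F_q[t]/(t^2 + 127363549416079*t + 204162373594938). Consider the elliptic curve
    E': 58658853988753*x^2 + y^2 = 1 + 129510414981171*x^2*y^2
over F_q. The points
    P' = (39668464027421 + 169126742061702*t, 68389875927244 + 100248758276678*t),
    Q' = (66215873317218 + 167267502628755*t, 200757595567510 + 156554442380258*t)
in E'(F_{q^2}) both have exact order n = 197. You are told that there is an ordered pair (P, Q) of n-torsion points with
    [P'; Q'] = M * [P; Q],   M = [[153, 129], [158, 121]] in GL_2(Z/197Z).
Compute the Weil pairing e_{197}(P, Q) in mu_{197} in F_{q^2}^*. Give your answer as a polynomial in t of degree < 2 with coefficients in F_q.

Since e_{197}(P,P)=e_{197}(Q,Q)=1 and e_{197}(Q,P)=e_{197}(P,Q)^{-1}, expanding e_{197}(153*P + 129*Q,158*P + 121*Q) leaves e(P,Q)^det(M).
Inverting 101 mod 197: 158. Thus e_{197}(P,Q) = e(P',Q')^{158}.
Edwards a_E,d_E -> Montgomery A=74255169207327,B=36456837348503 -> Weierstrass 14321699928167,56088093140976 via alpha=105820305569901,beta=93975250864266.
Miller loop for e_{197} over F_{223376282224741^2}: bits of 197 = 11000101; 7 double steps + 3 add steps, l/v at each.
The quotient is 75561743256448 + 59462832209641*t.
Hence e(P,Q) = 89608158304923 + 129047374542879*t in F_{223376282224741^2}^*.

89608158304923 + 129047374542879*t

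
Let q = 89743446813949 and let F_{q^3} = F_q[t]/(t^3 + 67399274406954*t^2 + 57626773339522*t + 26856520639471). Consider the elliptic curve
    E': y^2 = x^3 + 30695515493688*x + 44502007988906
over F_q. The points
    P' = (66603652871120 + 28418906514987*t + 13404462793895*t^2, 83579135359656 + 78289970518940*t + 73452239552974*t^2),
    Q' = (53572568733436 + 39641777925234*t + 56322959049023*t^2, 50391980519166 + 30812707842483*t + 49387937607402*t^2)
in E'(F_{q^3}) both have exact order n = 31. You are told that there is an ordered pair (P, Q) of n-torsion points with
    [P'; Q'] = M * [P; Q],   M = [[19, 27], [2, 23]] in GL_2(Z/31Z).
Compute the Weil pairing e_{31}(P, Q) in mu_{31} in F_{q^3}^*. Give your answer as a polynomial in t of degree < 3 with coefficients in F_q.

Alternating bilinearity on E[31] (values in mu_{31} in F_{89743446813949^3}) gives e(P',Q') = e(P,Q)^det(M).
det(M) mod 31 = 11; its inverse in (Z/31)^* is 17 (check: 11*17 mod 31 = 1).
Double-and-add over 11111: 5-1 doublings, 5-1 additions; each step l_{T,T}/v_{2T} or l_{T,P'}/v at Q'+S for random S.
The quotient is 19198958676822 + 74975812593958*t + 38879770349430*t^2.
(19198958676822 + 74975812593958*t + 38879770349430*t^2)^{17} mod (89743446813949,f) = 65312671337150 + 1931629754871*t + 38107480923717*t^2.

65312671337150 + 1931629754871*t + 38107480923717*t^2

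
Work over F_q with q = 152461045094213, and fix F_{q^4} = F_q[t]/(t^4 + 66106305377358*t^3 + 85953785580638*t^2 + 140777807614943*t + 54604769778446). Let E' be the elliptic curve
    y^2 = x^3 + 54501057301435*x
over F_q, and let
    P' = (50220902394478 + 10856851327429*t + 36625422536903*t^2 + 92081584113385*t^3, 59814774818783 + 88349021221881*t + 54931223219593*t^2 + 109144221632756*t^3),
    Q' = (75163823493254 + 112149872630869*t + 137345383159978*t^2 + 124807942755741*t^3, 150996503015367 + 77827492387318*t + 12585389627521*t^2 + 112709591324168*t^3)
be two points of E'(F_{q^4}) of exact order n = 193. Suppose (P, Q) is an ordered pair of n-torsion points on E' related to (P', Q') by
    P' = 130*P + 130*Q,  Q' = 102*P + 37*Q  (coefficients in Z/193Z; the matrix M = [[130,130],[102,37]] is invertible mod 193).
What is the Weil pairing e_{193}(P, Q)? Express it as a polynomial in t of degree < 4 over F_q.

17052030092625 + 51845380205965*t + 93957924005591*t^2 + 129828735477789*t^3

Alternating bilinearity on E[193] (values in mu_{193} in F_{152461045094213^4}) gives e(P',Q') = e(P,Q)^det(M).
Hence e(P,Q) = e(P',Q')^{23} where 23 = 42^{-1} mod 193.
Run Miller on y^2=x^3+54501057301435*x over F_{152461045094213}: ladder 11000001 (8 bits); e = f_P(D_Q)/f_Q(D_P).
So e_{193}(P',Q') = 73195390951818 + 135513906274305*t + 148521298161516*t^2 + 53956615984970*t^3.
Raise to 23: e(P,Q) = 17052030092625 + 51845380205965*t + 93957924005591*t^2 + 129828735477789*t^3 in mu_{193}.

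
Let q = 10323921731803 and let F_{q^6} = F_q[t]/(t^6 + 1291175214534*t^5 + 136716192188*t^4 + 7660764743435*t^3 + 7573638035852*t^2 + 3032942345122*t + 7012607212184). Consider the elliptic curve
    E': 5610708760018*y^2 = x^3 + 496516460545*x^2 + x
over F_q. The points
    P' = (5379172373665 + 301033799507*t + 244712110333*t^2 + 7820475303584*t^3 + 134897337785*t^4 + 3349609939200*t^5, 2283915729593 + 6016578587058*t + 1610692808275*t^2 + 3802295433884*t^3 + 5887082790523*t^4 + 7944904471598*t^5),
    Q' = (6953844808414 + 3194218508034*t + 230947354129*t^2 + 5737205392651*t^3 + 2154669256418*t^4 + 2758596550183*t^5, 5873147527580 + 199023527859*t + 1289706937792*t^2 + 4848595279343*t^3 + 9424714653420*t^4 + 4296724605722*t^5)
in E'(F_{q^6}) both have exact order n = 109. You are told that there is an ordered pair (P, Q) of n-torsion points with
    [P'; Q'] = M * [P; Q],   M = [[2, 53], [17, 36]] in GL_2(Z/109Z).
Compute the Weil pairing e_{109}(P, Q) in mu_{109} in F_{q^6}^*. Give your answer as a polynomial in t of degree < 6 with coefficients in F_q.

9374477030705 + 4226612888124*t + 4990039942731*t^2 + 859325466345*t^3 + 3666598125141*t^4 + 8782582008965*t^5

Since e_{109}(P,P)=e_{109}(Q,Q)=1 and e_{109}(Q,P)=e_{109}(P,Q)^{-1}, expanding e_{109}(2*P + 53*Q,17*P + 36*Q) leaves e(P,Q)^det(M).
det(M) mod 109 = 43; its inverse in (Z/109)^* is 71 (check: 43*71 mod 109 = 1).
(x,y)|->(530842912271x+3602269011270,530842912271y) sends E' to y^2=x^3+10048797844349*x+8179886383388.
Double-and-add over 1101101: 7-1 doublings, 5-1 additions; each step l_{T,T}/v_{2T} or l_{T,P'}/v at Q'+S for random S.
e_{109}(P',Q') = 7104465729343 + 2144063251146*t + 9507329344149*t^2 + 5767843200295*t^3 + 9915404277960*t^4 + 1919997610516*t^5.
Thus e_{109}(P,Q) = 9374477030705 + 4226612888124*t + 4990039942731*t^2 + 859325466345*t^3 + 3666598125141*t^4 + 8782582008965*t^5.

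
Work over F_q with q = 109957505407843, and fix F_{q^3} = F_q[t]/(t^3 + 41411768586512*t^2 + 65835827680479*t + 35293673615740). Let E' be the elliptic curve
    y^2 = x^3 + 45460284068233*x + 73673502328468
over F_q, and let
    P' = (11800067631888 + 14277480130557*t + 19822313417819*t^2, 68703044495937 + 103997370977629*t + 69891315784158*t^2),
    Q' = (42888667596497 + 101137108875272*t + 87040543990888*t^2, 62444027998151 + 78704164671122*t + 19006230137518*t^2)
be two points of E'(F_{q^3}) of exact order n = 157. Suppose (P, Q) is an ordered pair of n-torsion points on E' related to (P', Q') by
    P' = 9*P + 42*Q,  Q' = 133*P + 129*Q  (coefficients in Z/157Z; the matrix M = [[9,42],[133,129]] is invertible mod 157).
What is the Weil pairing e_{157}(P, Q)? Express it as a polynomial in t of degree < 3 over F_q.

89276001640341 + 76639544269508*t + 43120345127740*t^2

Since e_{157}(P,P)=e_{157}(Q,Q)=1 and e_{157}(Q,P)=e_{157}(P,Q)^{-1}, expanding e_{157}(9*P + 42*Q,133*P + 129*Q) leaves e(P,Q)^det(M).
So e_{157}(P,Q) = e_{157}(P',Q')^{92}, since 128*92 = 1 mod 157.
8-bit Miller (10011101) on E'/F_{109957505407843} with a'=45460284068233, b'=73673502328468: accumulate tangent/chord ratios at Q'+S and P'+S'.
f_P(D_Q)/f_Q(D_P) = 62916817765813 + 65242380812021*t + 33366326206247*t^2.
Finally e_{157}(P,Q) = 89276001640341 + 76639544269508*t + 43120345127740*t^2.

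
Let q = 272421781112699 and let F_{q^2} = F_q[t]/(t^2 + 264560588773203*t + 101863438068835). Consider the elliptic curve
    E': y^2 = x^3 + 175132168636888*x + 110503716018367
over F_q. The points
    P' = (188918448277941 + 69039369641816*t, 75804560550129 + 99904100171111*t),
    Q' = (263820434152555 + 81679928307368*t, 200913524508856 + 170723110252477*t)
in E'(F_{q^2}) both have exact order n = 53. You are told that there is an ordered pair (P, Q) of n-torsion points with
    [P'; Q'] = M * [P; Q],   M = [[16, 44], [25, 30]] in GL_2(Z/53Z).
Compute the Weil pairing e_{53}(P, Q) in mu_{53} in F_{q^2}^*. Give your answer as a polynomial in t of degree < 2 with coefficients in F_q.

175234676610953 + 108809317260137*t

Under M = [[16,44],[25,30]] in GL_2(Z/53), e_{53}(P',Q') = e_{53}(P,Q)^(16*30-44*25 mod 53).
16*30 - 44*25 = -620; reduced mod 53: det = 16, inverse 10.
Miller loop for e_{53} over F_{272421781112699^2}: bits of 53 = 110101; 5 double steps + 3 add steps, l/v at each.
Miller gives e_{53}(P',Q') = 197901402510256 + 202647580055780*t in F_{272421781112699^2}.
Hence e(P,Q) = 175234676610953 + 108809317260137*t in F_{272421781112699^2}^*.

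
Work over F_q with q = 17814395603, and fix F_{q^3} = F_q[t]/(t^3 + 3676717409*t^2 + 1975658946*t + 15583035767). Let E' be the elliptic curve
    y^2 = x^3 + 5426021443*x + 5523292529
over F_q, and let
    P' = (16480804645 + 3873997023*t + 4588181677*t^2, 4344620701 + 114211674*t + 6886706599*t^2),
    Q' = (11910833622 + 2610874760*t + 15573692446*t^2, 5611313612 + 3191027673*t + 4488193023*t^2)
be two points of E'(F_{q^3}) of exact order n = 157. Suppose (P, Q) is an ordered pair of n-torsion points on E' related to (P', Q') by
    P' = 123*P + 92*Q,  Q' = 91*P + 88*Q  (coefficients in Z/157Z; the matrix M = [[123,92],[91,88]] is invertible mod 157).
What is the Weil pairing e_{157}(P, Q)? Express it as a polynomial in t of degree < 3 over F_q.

7680855326 + 11467236148*t + 12430373361*t^2

The 157-Weil pairing on E[157] over F_{17814395603} is alternating-bilinear: e_{157}(P',Q') = e_{157}(P,Q)^det(M).
Hence e(P,Q) = e(P',Q')^{34} where 34 = 97^{-1} mod 157.
8-bit Miller (10011101) on E'/F_{17814395603} with a'=5426021443, b'=5523292529: accumulate tangent/chord ratios at Q'+S and P'+S'.
So e_{157}(P',Q') = 1991496139 + 15196892660*t + 8586316722*t^2.
Raise to 34: e(P,Q) = 7680855326 + 11467236148*t + 12430373361*t^2 in mu_{157}.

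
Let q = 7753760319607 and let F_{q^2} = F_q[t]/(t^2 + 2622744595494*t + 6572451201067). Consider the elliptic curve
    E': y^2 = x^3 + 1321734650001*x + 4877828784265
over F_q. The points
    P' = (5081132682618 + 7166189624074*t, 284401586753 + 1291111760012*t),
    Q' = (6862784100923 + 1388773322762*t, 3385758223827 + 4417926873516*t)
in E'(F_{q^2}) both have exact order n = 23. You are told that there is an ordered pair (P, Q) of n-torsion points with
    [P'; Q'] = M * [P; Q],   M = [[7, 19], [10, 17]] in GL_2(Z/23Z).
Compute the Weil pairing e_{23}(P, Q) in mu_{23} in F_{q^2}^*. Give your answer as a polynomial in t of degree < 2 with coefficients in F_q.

3968206433995 + 6189406186512*t

e_{23}(aP+bQ,cP+dQ) = e_{23}(P,Q)^(ad-bc); with (a,b,c,d)=(7,19,10,17) this gives the det-23 law.
Hence e(P,Q) = e(P',Q')^{11} where 11 = 21^{-1} mod 23.
Run Miller on y^2=x^3+1321734650001*x+4877828784265 over F_{7753760319607}: ladder 10111 (5 bits); e = f_P(D_Q)/f_Q(D_P).
So e_{23}(P',Q') = 6581343039158 + 1988516591232*t.
Hence e(P,Q) = 3968206433995 + 6189406186512*t in F_{7753760319607^2}^*.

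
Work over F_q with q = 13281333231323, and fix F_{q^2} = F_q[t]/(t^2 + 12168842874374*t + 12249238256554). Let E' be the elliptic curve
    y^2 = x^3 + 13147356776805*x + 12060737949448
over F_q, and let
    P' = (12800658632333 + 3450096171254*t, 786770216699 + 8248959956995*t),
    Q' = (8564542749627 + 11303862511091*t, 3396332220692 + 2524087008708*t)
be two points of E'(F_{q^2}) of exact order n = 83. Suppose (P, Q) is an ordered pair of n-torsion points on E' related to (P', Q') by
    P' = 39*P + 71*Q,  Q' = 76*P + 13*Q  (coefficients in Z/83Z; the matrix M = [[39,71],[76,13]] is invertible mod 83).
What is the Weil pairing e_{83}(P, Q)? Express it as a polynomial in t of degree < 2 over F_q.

Under M = [[39,71],[76,13]] in GL_2(Z/83), e_{83}(P',Q') = e_{83}(P,Q)^(39*13-71*76 mod 83).
39*13 - 71*76 = -4889; reduced mod 83: det = 8, inverse 52.
Build f_{83,P'} and f_{83,Q'} via the 7-bit ladder of 83=1010011_2; evaluate at shifted divisors; quotient in F_{13281333231323^2}.
The quotient is 5536110372991 + 6316572417137*t.
e_{83}(P,Q) = (5536110372991 + 6316572417137*t)^{52} = 11276439990980 + 7561286877412*t.

11276439990980 + 7561286877412*t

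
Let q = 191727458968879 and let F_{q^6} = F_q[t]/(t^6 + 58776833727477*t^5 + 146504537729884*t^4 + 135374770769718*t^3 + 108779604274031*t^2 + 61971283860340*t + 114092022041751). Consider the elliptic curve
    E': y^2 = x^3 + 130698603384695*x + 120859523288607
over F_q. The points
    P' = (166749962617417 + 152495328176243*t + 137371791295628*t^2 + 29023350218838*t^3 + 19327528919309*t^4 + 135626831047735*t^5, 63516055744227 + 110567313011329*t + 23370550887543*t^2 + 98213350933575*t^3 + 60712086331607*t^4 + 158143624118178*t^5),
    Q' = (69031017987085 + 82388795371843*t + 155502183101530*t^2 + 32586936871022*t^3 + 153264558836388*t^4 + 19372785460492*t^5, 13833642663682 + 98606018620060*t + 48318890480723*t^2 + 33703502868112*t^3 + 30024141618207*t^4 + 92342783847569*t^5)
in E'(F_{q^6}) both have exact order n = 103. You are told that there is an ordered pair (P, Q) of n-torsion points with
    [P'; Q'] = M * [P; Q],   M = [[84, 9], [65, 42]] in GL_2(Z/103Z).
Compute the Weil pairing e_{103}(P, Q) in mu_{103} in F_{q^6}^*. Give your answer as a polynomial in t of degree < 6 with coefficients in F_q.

Alternating bilinearity on E[103] (values in mu_{103} in F_{191727458968879^6}) gives e(P',Q') = e(P,Q)^det(M).
Hence e(P,Q) = e(P',Q')^{7} where 7 = 59^{-1} mod 103.
7-bit Miller (1100111) on E'/F_{191727458968879} with a'=130698603384695, b'=120859523288607: accumulate tangent/chord ratios at Q'+S and P'+S'.
So e_{103}(P',Q') = 172685049300715 + 29515997784970*t + 26238309072486*t^2 + 160401458893912*t^3 + 120350546368241*t^4 + 107026786471281*t^5.
Hence e(P,Q) = 82942237769115 + 19673347093240*t + 60456602533604*t^2 + 107146897278610*t^3 + 37666256264195*t^4 + 46836707658704*t^5 in F_{191727458968879^6}^*.

82942237769115 + 19673347093240*t + 60456602533604*t^2 + 107146897278610*t^3 + 37666256264195*t^4 + 46836707658704*t^5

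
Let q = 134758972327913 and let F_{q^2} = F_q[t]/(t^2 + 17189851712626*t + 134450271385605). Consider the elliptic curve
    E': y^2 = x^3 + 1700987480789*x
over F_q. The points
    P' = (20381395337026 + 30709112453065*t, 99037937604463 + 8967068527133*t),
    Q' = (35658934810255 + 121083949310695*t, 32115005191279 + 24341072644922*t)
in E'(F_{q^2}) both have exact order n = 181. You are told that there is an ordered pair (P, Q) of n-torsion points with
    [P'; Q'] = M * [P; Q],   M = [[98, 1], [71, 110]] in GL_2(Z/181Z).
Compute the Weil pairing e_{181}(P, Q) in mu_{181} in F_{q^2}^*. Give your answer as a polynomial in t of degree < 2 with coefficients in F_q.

49614884175330 + 128173430310775*t

Alternating bilinearity on E[181] (values in mu_{181} in F_{134758972327913^2}) gives e(P',Q') = e(P,Q)^det(M).
Hence e(P,Q) = e(P',Q')^{175} where 175 = 30^{-1} mod 181.
8-bit Miller (10110101) on E'/F_{134758972327913} with a'=1700987480789, b'=0: accumulate tangent/chord ratios at Q'+S and P'+S'.
e_{181}(P',Q') = 96627449992851 + 78684531076834*t.
Raise to 175: e(P,Q) = 49614884175330 + 128173430310775*t in mu_{181}.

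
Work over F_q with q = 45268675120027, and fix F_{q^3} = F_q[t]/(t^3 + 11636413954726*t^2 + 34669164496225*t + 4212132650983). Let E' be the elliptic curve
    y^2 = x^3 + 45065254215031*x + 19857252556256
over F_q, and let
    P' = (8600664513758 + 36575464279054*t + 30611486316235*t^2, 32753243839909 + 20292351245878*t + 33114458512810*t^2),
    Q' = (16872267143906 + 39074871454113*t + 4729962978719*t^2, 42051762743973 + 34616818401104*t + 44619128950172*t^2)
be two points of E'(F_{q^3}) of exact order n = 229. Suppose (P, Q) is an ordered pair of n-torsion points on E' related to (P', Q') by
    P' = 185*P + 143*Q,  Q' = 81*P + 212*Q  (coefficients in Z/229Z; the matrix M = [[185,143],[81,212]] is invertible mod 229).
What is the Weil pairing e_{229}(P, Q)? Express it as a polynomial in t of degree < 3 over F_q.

29432881248508 + 33705474511896*t + 3599761286705*t^2

Since e_{229}(P,P)=e_{229}(Q,Q)=1 and e_{229}(Q,P)=e_{229}(P,Q)^{-1}, expanding e_{229}(185*P + 143*Q,81*P + 212*Q) leaves e(P,Q)^det(M).
So e_{229}(P,Q) = e_{229}(P',Q')^{194}, since 157*194 = 1 mod 229.
Double-and-add over 11100101: 8-1 doublings, 5-1 additions; each step l_{T,T}/v_{2T} or l_{T,P'}/v at Q'+S for random S.
f_P(D_Q)/f_Q(D_P) = 4922517775531 + 32142026761754*t + 10222238236938*t^2.
Finally e_{229}(P,Q) = 29432881248508 + 33705474511896*t + 3599761286705*t^2.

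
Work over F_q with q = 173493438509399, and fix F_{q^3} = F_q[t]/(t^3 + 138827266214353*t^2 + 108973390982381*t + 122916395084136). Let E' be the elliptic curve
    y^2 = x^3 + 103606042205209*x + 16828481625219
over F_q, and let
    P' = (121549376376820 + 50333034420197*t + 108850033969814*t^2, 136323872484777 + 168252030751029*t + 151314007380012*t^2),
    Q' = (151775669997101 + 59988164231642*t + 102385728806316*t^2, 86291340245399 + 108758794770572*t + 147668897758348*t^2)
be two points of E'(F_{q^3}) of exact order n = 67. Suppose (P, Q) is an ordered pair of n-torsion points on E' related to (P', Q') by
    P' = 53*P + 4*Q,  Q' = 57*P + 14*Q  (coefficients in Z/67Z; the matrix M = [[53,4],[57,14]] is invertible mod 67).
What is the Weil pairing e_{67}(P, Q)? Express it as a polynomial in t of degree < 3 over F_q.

e_{67}(aP+bQ,cP+dQ) = e_{67}(P,Q)^(ad-bc); with (a,b,c,d)=(53,4,57,14) this gives the det-67 law.
det M = 53*14 - 4*57 = 514 = 45 (mod 67); 45^{-1} = 3 (mod 67).
Miller loop for e_{67} over F_{173493438509399^3}: bits of 67 = 1000011; 6 double steps + 2 add steps, l/v at each.
So e_{67}(P',Q') = 94068148229805 + 60369684809508*t + 123831655422656*t^2.
Hence e(P,Q) = 133086418194886 + 77211639842584*t + 91104817601417*t^2 in F_{173493438509399^3}^*.

133086418194886 + 77211639842584*t + 91104817601417*t^2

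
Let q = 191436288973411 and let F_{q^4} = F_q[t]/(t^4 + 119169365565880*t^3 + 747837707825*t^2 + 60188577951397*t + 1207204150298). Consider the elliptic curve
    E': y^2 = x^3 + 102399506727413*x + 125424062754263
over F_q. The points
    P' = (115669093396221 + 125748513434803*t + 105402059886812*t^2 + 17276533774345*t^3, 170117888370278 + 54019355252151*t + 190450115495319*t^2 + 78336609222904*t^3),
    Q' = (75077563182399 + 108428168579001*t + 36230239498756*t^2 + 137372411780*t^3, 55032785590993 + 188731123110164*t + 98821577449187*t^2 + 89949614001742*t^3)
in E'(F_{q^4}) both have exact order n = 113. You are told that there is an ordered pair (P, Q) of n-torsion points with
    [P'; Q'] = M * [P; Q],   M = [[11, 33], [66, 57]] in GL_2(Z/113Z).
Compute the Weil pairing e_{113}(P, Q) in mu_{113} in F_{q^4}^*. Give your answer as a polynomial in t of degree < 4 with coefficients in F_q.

136228623337649 + 163026062130785*t + 77900901132792*t^2 + 72294356256901*t^3

e_{113}(aP+bQ,cP+dQ) = e_{113}(P,Q)^(ad-bc); with (a,b,c,d)=(11,33,66,57) this gives the det-113 law.
det M = 11*57 - 33*66 = -1551 = 31 (mod 113); 31^{-1} = 62 (mod 113).
Miller loop for e_{113} over F_{191436288973411^4}: bits of 113 = 1110001; 6 double steps + 3 add steps, l/v at each.
e_{113}(P',Q') = 159696086286627 + 11185256498204*t + 8205077014397*t^2 + 173939488314124*t^3.
Thus e_{113}(P,Q) = 136228623337649 + 163026062130785*t + 77900901132792*t^2 + 72294356256901*t^3.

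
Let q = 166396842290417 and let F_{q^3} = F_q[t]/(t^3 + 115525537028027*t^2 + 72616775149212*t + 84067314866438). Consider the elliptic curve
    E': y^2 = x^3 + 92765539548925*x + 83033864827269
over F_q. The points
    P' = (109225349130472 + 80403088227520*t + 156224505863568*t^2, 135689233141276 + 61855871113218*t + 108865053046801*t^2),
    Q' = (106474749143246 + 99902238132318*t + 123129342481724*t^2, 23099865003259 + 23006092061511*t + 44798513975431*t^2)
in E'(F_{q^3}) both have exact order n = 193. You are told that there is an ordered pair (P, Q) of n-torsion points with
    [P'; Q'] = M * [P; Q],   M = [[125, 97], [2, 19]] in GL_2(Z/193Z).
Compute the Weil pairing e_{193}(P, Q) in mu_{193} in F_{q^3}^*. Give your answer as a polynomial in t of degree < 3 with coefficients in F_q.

109898953398794 + 116633734790518*t + 94900741638934*t^2

e_{193}(aP+bQ,cP+dQ) = e_{193}(P,Q)^(ad-bc); with (a,b,c,d)=(125,97,2,19) this gives the det-193 law.
125*19 - 97*2 = 2181; reduced mod 193: det = 58, inverse 10.
Double-and-add over 11000001: 8-1 doublings, 3-1 additions; each step l_{T,T}/v_{2T} or l_{T,P'}/v at Q'+S for random S.
e_{193}(P',Q') = 7166946720072 + 68992532257943*t + 93819752305224*t^2.
Hence e(P,Q) = 109898953398794 + 116633734790518*t + 94900741638934*t^2 in F_{166396842290417^3}^*.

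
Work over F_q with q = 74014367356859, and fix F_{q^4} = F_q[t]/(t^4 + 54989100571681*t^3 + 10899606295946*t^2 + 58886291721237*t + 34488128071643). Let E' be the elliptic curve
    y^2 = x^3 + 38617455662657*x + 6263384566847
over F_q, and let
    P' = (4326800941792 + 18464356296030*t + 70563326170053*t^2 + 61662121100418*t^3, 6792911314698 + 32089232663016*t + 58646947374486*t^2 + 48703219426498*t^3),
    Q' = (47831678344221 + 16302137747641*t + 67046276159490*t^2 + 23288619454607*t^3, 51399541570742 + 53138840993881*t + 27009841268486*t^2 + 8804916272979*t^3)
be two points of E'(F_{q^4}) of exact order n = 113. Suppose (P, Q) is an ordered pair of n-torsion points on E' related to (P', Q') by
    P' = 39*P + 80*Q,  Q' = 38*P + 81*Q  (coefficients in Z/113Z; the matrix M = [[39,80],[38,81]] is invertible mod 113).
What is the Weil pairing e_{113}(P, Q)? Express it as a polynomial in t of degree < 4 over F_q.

Alternating bilinearity on E[113] (values in mu_{113} in F_{74014367356859^4}) gives e(P',Q') = e(P,Q)^det(M).
Inverting 6 mod 113: 19. Thus e_{113}(P,Q) = e(P',Q')^{19}.
Double-and-add over 1110001: 7-1 doublings, 4-1 additions; each step l_{T,T}/v_{2T} or l_{T,P'}/v at Q'+S for random S.
So e_{113}(P',Q') = 19270611296514 + 48269244432592*t + 60705806741490*t^2 + 47246261194574*t^3.
(19270611296514 + 48269244432592*t + 60705806741490*t^2 + 47246261194574*t^3)^{19} mod (74014367356859,f) = 29006774705376 + 44928238257992*t + 9989665849353*t^2 + 4822853468656*t^3.

29006774705376 + 44928238257992*t + 9989665849353*t^2 + 4822853468656*t^3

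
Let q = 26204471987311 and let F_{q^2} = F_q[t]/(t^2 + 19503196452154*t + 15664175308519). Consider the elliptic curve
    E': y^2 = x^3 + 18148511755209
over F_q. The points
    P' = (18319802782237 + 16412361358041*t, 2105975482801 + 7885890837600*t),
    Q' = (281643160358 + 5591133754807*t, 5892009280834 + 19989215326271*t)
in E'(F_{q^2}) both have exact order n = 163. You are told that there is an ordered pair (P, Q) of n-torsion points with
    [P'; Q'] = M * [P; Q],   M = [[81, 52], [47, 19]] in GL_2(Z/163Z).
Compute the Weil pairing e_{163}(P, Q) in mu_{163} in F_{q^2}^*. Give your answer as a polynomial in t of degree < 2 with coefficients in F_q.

Under M = [[81,52],[47,19]] in GL_2(Z/163), e_{163}(P',Q') = e_{163}(P,Q)^(81*19-52*47 mod 163).
det(M) mod 163 = 73; its inverse in (Z/163)^* is 67 (check: 73*67 mod 163 = 1).
Miller loop for e_{163} over F_{26204471987311^2}: bits of 163 = 10100011; 7 double steps + 3 add steps, l/v at each.
Result: e(P',Q') = 11067801143882 + 17409794414269*t.
(11067801143882 + 17409794414269*t)^{67} mod (26204471987311,f) = 16269279376968 + 23343425880851*t.

16269279376968 + 23343425880851*t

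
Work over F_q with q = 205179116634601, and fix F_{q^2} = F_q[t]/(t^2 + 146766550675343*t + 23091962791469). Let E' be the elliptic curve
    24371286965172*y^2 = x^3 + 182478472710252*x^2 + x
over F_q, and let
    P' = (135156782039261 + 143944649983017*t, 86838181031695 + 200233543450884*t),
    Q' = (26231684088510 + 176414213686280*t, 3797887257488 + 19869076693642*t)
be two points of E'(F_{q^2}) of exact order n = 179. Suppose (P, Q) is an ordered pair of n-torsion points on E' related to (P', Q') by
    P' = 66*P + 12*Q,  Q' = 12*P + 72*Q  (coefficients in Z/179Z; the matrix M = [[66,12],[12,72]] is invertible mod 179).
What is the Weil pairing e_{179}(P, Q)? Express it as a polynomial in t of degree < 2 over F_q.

46286860526442 + 203765132564675*t

e_{179} is bilinear + alternating on E[179], so e_{179}(66*P + 12*Q, 12*P + 72*Q) = e_{179}(P,Q)^(66*72-12*12).
det(M) mod 179 = 133; its inverse in (Z/179)^* is 35 (check: 133*35 mod 179 = 1).
Undo Montgomery via alpha=7672879822346, beta=67475885817706: (a',b')=(77893866170929,41658813007669) over F_{205179116634601}.
Build f_{179,P'} and f_{179,Q'} via the 8-bit ladder of 179=10110011_2; evaluate at shifted divisors; quotient in F_{205179116634601^2}.
So e_{179}(P',Q') = 163461889730858 + 59898211831277*t.
Finally e_{179}(P,Q) = 46286860526442 + 203765132564675*t.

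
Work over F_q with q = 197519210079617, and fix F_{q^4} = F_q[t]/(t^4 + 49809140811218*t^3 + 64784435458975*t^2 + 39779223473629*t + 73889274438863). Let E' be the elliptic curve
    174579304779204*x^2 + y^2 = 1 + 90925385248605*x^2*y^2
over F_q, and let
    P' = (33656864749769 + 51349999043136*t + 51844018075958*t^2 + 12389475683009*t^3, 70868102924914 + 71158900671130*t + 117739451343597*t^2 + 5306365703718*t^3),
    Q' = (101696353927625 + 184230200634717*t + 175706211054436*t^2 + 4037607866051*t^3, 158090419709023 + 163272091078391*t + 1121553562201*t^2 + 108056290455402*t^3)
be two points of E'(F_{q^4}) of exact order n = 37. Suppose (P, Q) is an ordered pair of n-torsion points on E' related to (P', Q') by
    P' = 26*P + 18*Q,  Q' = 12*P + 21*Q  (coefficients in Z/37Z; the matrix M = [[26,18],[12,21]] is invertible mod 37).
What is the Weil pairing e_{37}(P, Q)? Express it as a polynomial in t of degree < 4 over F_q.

The 37-Weil pairing on E[37] over F_{197519210079617} is alternating-bilinear: e_{37}(P',Q') = e_{37}(P,Q)^det(M).
Inverting 34 mod 37: 12. Thus e_{37}(P,Q) = e(P',Q')^{12}.
Map (x,y)_Ed via u=(1+y)/(1-y), v=(1+y)/((1-y)x) to Montgomery A=43947177974487,B=89350438607730; then to (a',b')=(12662620958464,0).
Double-and-add over 100101: 6-1 doublings, 3-1 additions; each step l_{T,T}/v_{2T} or l_{T,P'}/v at Q'+S for random S.
e_{37}(P',Q') = 70042455755888 + 45121537538399*t + 53315274237140*t^2 + 69468873288505*t^3.
Finally e_{37}(P,Q) = 134596183595534 + 8884076186332*t + 52273009699111*t^2 + 71743319723704*t^3.

134596183595534 + 8884076186332*t + 52273009699111*t^2 + 71743319723704*t^3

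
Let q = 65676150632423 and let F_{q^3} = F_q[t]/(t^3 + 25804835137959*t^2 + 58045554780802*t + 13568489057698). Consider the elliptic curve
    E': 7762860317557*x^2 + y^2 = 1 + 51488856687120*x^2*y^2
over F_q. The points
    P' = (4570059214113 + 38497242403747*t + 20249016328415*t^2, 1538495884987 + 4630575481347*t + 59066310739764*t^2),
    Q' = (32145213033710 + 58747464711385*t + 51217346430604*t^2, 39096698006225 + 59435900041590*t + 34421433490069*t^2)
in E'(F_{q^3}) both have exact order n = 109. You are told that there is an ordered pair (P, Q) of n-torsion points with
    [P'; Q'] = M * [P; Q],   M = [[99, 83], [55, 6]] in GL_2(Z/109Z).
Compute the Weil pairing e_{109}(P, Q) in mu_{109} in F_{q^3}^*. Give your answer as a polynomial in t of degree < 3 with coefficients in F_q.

4929099645336 + 39292292515284*t + 27232895044326*t^2

Since e_{109}(P,P)=e_{109}(Q,Q)=1 and e_{109}(Q,P)=e_{109}(P,Q)^{-1}, expanding e_{109}(99*P + 83*Q,55*P + 6*Q) leaves e(P,Q)^det(M).
So e_{109}(P,Q) = e_{109}(P',Q')^{51}, since 62*51 = 1 mod 109.
Edwards a_E,d_E -> Montgomery A=47660762295,B=7100985922174 -> Weierstrass 4581807315884,34920389609496 via alpha=20821311272850,beta=5487538565715.
7-bit Miller (1101101) on E'/F_{65676150632423} with a'=4581807315884, b'=34920389609496: accumulate tangent/chord ratios at Q'+S and P'+S'.
So e_{109}(P',Q') = 51130639786329 + 51026388964999*t + 58558139035210*t^2.
Finally e_{109}(P,Q) = 4929099645336 + 39292292515284*t + 27232895044326*t^2.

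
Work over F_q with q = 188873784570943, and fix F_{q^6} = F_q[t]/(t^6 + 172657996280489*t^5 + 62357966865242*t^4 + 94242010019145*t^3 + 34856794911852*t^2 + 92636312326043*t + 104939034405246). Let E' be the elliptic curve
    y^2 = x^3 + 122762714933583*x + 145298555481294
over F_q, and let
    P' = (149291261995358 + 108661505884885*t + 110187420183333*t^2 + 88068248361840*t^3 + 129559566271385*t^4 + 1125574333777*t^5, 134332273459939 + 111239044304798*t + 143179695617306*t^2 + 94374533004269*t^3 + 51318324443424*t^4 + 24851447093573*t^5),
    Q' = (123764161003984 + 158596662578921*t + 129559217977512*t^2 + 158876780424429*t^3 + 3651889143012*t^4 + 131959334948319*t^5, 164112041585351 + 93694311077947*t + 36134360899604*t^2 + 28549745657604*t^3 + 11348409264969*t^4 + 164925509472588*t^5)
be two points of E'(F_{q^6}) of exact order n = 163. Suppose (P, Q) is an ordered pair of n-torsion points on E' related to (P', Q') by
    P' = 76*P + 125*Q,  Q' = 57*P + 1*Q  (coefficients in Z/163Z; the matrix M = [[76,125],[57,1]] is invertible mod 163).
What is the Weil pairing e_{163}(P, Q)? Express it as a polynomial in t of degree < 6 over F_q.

40301588174439 + 33868678337158*t + 69437461598279*t^2 + 173413923317634*t^3 + 142155199027229*t^4 + 68249813451659*t^5

e_{163}(aP+bQ,cP+dQ) = e_{163}(P,Q)^(ad-bc); with (a,b,c,d)=(76,125,57,1) this gives the det-163 law.
Inverting 123 mod 163: 110. Thus e_{163}(P,Q) = e(P',Q')^{110}.
Double-and-add over 10100011: 8-1 doublings, 4-1 additions; each step l_{T,T}/v_{2T} or l_{T,P'}/v at Q'+S for random S.
Miller gives e_{163}(P',Q') = 87290133255726 + 105394604886204*t + 46955070921916*t^2 + 86115825591501*t^3 + 40250529536155*t^4 + 93083906220957*t^5 in F_{188873784570943^6}.
e_{163}(P,Q) = (87290133255726 + 105394604886204*t + 46955070921916*t^2 + 86115825591501*t^3 + 40250529536155*t^4 + 93083906220957*t^5)^{110} = 40301588174439 + 33868678337158*t + 69437461598279*t^2 + 173413923317634*t^3 + 142155199027229*t^4 + 68249813451659*t^5.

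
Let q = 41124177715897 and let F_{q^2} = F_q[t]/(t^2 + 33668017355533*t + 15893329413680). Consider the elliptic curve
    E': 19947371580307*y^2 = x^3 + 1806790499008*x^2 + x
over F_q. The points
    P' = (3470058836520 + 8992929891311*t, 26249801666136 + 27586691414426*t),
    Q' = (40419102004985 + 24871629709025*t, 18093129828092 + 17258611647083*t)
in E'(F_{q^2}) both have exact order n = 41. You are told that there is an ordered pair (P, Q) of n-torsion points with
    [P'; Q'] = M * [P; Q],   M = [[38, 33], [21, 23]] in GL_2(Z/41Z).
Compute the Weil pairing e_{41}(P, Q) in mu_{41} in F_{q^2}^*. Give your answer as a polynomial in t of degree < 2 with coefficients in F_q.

Alternating bilinearity on E[41] (values in mu_{41} in F_{41124177715897^2}) gives e(P',Q') = e(P,Q)^det(M).
det(M) mod 41 = 17; its inverse in (Z/41)^* is 29 (check: 17*29 mod 41 = 1).
Undo Montgomery via alpha=11095553042401, beta=12801785307836: (a',b')=(10742357675197,36758429987185) over F_{41124177715897}.
Run Miller on y^2=x^3+10742357675197*x+36758429987185 over F_{41124177715897}: ladder 101001 (6 bits); e = f_P(D_Q)/f_Q(D_P).
The quotient is 3052914830742 + 39776409871884*t.
Hence e(P,Q) = 41029476630786 + 32896424113555*t in F_{41124177715897^2}^*.

41029476630786 + 32896424113555*t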